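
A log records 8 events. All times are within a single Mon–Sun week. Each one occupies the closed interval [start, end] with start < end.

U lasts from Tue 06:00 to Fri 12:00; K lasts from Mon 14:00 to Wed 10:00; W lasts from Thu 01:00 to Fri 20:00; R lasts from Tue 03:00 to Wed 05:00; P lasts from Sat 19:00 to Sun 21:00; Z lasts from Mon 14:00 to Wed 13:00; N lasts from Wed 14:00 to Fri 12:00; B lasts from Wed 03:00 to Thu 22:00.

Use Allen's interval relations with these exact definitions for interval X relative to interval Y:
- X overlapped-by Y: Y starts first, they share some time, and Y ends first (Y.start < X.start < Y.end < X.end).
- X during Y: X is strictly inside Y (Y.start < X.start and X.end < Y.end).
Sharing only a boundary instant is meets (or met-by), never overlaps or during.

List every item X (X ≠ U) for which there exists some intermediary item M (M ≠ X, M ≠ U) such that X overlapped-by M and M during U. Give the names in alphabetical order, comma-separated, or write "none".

N, W

Target U = [Tue 06:00, Fri 12:00].
Intermediaries M with M during U: B.
Via B — items with X overlapped-by B: N, W.
Union: N, W.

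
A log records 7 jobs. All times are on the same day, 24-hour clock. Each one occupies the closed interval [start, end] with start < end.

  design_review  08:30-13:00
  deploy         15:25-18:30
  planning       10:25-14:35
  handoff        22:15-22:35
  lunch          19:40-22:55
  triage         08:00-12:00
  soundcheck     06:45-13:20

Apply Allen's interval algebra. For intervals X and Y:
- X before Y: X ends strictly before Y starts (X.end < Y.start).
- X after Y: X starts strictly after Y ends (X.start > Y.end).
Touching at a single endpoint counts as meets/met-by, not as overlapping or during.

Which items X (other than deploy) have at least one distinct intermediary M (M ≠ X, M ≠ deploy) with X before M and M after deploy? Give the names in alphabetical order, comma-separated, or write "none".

Target deploy = [15:25, 18:30].
Intermediaries M with M after deploy: handoff, lunch.
Via handoff — items with X before handoff: design_review, planning, soundcheck, triage.
Via lunch — items with X before lunch: design_review, planning, soundcheck, triage.
Union: design_review, planning, soundcheck, triage.

design_review, planning, soundcheck, triage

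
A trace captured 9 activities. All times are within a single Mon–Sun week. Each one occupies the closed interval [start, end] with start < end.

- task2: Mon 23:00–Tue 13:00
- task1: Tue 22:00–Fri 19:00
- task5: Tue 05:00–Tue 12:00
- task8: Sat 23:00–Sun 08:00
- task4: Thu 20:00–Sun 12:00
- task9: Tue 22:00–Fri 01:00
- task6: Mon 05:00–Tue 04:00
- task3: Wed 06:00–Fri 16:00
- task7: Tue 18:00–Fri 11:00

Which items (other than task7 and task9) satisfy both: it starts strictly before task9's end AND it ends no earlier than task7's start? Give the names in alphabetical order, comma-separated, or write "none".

Conditions: its start is strictly before task9's end (X.start < Fri 01:00) AND its end is no earlier than task7's start (X.end >= Tue 18:00).
task1: start Tue 22:00 < Fri 01:00? ✓; end Fri 19:00 >= Tue 18:00? ✓ → yes.
task2: start Mon 23:00 < Fri 01:00? ✓; end Tue 13:00 >= Tue 18:00? ✗ → no.
task3: start Wed 06:00 < Fri 01:00? ✓; end Fri 16:00 >= Tue 18:00? ✓ → yes.
task4: start Thu 20:00 < Fri 01:00? ✓; end Sun 12:00 >= Tue 18:00? ✓ → yes.
task5: start Tue 05:00 < Fri 01:00? ✓; end Tue 12:00 >= Tue 18:00? ✗ → no.
task6: start Mon 05:00 < Fri 01:00? ✓; end Tue 04:00 >= Tue 18:00? ✗ → no.
task8: start Sat 23:00 < Fri 01:00? ✗; end Sun 08:00 >= Tue 18:00? ✓ → no.
Result: task1, task3, task4.

task1, task3, task4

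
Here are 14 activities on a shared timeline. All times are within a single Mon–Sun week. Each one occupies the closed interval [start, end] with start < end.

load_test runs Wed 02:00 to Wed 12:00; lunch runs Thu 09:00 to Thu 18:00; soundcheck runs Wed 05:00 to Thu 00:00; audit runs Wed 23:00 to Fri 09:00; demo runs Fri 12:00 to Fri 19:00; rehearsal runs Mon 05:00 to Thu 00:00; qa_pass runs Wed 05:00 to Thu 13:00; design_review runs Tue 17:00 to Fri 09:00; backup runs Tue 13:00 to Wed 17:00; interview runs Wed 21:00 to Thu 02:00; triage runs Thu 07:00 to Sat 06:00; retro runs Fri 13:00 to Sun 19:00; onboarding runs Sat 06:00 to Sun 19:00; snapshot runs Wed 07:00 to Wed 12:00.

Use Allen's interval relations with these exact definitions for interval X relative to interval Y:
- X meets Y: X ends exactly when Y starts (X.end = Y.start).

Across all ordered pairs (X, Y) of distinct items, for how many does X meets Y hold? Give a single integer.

1

Checking all 182 ordered pairs for relation 'meets'; matching pairs in alphabetical order:
(triage, onboarding): triage meets onboarding ✓
Count: 1.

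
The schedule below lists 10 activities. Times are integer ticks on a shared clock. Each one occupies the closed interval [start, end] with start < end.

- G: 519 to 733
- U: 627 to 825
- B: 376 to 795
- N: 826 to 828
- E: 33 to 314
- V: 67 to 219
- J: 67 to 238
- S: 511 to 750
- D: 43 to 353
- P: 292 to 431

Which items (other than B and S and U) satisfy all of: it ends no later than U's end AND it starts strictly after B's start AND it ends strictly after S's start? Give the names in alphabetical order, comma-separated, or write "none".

Conditions: its end is no later than U's end (X.end <= 825) AND its start is strictly after B's start (X.start > 376) AND its end is strictly after S's start (X.end > 511).
D: end 353 <= 825? ✓; start 43 > 376? ✗; end 353 > 511? ✗ → no.
E: end 314 <= 825? ✓; start 33 > 376? ✗; end 314 > 511? ✗ → no.
G: end 733 <= 825? ✓; start 519 > 376? ✓; end 733 > 511? ✓ → yes.
J: end 238 <= 825? ✓; start 67 > 376? ✗; end 238 > 511? ✗ → no.
N: end 828 <= 825? ✗; start 826 > 376? ✓; end 828 > 511? ✓ → no.
P: end 431 <= 825? ✓; start 292 > 376? ✗; end 431 > 511? ✗ → no.
V: end 219 <= 825? ✓; start 67 > 376? ✗; end 219 > 511? ✗ → no.
Result: G.

G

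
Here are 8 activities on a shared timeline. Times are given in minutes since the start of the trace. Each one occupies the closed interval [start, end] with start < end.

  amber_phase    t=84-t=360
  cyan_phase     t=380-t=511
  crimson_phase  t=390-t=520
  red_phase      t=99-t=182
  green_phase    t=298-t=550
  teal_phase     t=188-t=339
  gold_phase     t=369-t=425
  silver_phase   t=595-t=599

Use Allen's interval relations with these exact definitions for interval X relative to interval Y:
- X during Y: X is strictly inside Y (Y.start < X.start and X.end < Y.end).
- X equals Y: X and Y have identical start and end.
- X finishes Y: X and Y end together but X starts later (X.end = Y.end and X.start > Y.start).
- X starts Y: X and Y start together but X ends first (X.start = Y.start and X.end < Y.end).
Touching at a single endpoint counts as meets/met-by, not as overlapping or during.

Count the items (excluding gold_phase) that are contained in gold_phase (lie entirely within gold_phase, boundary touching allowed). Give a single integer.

Target gold_phase = [t=369, t=425].
amber_phase [t=84, t=360] → before → no.
crimson_phase [t=390, t=520] → overlapped-by → no.
cyan_phase [t=380, t=511] → overlapped-by → no.
green_phase [t=298, t=550] → contains → no.
red_phase [t=99, t=182] → before → no.
silver_phase [t=595, t=599] → after → no.
teal_phase [t=188, t=339] → before → no.
Total: 0.

0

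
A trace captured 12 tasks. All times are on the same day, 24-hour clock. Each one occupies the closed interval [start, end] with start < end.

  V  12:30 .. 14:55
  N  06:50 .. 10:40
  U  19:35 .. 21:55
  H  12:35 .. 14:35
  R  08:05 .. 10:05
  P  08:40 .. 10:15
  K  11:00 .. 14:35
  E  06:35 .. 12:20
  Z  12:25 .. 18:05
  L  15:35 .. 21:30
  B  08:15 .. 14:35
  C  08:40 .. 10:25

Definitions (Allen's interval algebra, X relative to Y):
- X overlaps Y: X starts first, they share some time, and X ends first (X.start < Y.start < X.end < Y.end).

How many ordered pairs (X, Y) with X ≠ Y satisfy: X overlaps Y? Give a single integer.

Checking all 132 ordered pairs for relation 'overlaps'; matching pairs in alphabetical order:
(B, V): B overlaps V ✓
(B, Z): B overlaps Z ✓
(E, B): E overlaps B ✓
(E, K): E overlaps K ✓
(K, V): K overlaps V ✓
(K, Z): K overlaps Z ✓
(L, U): L overlaps U ✓
(N, B): N overlaps B ✓
(R, B): R overlaps B ✓
(R, C): R overlaps C ✓
(R, P): R overlaps P ✓
(Z, L): Z overlaps L ✓
Count: 12.

12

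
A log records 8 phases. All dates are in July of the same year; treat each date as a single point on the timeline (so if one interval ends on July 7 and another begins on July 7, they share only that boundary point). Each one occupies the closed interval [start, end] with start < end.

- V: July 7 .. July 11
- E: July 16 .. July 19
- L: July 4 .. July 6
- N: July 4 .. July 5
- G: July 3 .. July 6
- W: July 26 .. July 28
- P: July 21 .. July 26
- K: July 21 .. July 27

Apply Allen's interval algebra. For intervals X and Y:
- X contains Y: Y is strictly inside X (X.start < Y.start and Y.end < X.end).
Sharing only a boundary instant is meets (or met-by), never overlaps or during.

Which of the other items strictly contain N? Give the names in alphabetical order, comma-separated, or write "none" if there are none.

G

Target N = [July 4, July 5].
E [July 16, July 19] → after → no.
G [July 3, July 6] → contains → yes.
K [July 21, July 27] → after → no.
L [July 4, July 6] → started-by → no.
P [July 21, July 26] → after → no.
V [July 7, July 11] → after → no.
W [July 26, July 28] → after → no.
Result: G.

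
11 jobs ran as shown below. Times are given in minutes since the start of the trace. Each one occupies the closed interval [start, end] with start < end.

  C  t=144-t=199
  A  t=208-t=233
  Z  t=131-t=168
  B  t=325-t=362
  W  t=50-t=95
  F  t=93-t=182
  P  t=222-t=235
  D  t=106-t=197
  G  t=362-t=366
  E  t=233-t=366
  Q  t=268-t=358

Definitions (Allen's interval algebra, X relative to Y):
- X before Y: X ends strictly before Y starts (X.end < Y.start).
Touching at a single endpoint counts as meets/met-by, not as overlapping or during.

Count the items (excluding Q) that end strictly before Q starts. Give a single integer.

7

Target Q = [t=268, t=358].
A [t=208, t=233] → before → counts.
B [t=325, t=362] → overlapped-by → no.
C [t=144, t=199] → before → counts.
D [t=106, t=197] → before → counts.
E [t=233, t=366] → contains → no.
F [t=93, t=182] → before → counts.
G [t=362, t=366] → after → no.
P [t=222, t=235] → before → counts.
W [t=50, t=95] → before → counts.
Z [t=131, t=168] → before → counts.
Total: 7.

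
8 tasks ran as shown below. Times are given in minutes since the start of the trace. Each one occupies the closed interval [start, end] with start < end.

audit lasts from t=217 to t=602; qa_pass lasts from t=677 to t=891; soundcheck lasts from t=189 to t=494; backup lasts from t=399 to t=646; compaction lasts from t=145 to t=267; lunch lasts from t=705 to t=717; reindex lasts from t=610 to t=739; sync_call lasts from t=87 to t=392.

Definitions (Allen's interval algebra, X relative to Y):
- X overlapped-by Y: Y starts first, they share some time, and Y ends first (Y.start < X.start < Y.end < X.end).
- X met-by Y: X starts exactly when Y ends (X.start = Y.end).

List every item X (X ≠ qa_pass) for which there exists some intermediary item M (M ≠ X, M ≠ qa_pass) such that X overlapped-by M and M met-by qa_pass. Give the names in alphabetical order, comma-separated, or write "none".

none

Target qa_pass = [t=677, t=891].
Intermediaries M with M met-by qa_pass: none.
Union: none.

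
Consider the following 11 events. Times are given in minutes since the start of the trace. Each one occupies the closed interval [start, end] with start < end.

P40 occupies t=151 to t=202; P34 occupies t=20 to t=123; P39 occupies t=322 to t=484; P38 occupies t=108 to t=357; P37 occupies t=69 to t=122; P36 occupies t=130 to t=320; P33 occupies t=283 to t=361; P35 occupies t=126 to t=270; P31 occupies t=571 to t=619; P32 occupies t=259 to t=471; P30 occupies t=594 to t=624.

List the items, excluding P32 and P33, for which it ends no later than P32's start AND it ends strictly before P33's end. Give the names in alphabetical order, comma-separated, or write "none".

P34, P37, P40

Conditions: its end is no later than P32's start (X.end <= t=259) AND its end is strictly before P33's end (X.end < t=361).
P30: end t=624 <= t=259? ✗; end t=624 < t=361? ✗ → no.
P31: end t=619 <= t=259? ✗; end t=619 < t=361? ✗ → no.
P34: end t=123 <= t=259? ✓; end t=123 < t=361? ✓ → yes.
P35: end t=270 <= t=259? ✗; end t=270 < t=361? ✓ → no.
P36: end t=320 <= t=259? ✗; end t=320 < t=361? ✓ → no.
P37: end t=122 <= t=259? ✓; end t=122 < t=361? ✓ → yes.
P38: end t=357 <= t=259? ✗; end t=357 < t=361? ✓ → no.
P39: end t=484 <= t=259? ✗; end t=484 < t=361? ✗ → no.
P40: end t=202 <= t=259? ✓; end t=202 < t=361? ✓ → yes.
Result: P34, P37, P40.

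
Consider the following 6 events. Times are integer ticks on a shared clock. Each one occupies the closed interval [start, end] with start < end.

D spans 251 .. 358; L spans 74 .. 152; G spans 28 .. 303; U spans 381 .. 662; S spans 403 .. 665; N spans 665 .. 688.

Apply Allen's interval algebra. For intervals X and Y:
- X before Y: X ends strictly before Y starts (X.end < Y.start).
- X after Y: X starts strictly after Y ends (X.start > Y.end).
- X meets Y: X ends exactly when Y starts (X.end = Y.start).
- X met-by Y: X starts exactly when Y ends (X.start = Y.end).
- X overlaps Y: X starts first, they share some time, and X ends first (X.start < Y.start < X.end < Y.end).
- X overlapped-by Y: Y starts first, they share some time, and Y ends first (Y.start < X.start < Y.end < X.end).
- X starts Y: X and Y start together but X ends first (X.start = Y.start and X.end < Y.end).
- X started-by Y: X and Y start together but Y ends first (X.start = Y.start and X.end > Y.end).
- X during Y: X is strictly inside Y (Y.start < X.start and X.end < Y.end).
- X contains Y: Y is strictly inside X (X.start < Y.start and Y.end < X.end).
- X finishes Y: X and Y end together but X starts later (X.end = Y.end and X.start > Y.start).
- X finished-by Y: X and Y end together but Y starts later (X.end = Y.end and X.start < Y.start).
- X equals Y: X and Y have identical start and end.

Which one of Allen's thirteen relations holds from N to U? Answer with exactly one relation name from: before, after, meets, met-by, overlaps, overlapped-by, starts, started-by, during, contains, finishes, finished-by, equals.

after

N = [665, 688]; U = [381, 662].
Compare endpoints: N.start > U.start, N.start > U.end, N.end > U.start, N.end > U.end.
That pattern is 'after'.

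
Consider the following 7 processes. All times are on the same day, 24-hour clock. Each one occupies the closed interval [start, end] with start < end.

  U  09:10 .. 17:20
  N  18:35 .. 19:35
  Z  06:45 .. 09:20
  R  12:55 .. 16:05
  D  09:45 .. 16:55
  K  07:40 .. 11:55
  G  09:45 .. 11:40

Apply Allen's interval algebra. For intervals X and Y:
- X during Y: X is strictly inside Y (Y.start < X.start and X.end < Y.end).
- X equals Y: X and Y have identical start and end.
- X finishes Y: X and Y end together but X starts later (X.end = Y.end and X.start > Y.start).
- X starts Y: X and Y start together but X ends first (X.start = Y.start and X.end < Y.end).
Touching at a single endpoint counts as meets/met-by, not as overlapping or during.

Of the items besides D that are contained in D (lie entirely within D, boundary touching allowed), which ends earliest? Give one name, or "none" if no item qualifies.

G

Target D = [09:45, 16:55].
G [09:45, 11:40] → starts → candidate.
K [07:40, 11:55] → overlaps → excluded.
N [18:35, 19:35] → after → excluded.
R [12:55, 16:05] → during → candidate.
U [09:10, 17:20] → contains → excluded.
Z [06:45, 09:20] → before → excluded.
Among candidates, earliest end is 11:40 → G.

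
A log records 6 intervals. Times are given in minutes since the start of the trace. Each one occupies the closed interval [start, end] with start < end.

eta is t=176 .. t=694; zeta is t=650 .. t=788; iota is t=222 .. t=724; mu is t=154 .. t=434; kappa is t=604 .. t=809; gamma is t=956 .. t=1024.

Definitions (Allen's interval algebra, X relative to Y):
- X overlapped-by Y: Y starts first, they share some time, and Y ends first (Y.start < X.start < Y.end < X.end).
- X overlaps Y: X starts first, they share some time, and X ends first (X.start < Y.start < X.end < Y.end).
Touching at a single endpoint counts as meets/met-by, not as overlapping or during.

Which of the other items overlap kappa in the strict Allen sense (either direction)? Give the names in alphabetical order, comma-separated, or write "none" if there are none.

eta, iota

Target kappa = [t=604, t=809].
eta [t=176, t=694] → overlaps → yes.
gamma [t=956, t=1024] → after → no.
iota [t=222, t=724] → overlaps → yes.
mu [t=154, t=434] → before → no.
zeta [t=650, t=788] → during → no.
Result: eta, iota.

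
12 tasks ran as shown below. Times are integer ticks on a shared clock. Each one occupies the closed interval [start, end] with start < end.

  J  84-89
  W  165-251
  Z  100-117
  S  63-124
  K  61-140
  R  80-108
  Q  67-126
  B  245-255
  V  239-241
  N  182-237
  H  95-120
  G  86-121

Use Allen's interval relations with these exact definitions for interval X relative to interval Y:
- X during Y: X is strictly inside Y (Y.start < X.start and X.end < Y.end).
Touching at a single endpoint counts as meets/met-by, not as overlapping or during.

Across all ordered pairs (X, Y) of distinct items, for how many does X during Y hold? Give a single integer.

Checking all 132 ordered pairs for relation 'during'; matching pairs in alphabetical order:
(G, K): G during K ✓
(G, Q): G during Q ✓
(G, S): G during S ✓
(H, G): H during G ✓
(H, K): H during K ✓
(H, Q): H during Q ✓
(H, S): H during S ✓
(J, K): J during K ✓
(J, Q): J during Q ✓
(J, R): J during R ✓
(J, S): J during S ✓
(N, W): N during W ✓
(Q, K): Q during K ✓
(R, K): R during K ✓
(R, Q): R during Q ✓
(R, S): R during S ✓
(S, K): S during K ✓
(V, W): V during W ✓
(Z, G): Z during G ✓
(Z, H): Z during H ✓
(Z, K): Z during K ✓
(Z, Q): Z during Q ✓
(Z, S): Z during S ✓
Count: 23.

23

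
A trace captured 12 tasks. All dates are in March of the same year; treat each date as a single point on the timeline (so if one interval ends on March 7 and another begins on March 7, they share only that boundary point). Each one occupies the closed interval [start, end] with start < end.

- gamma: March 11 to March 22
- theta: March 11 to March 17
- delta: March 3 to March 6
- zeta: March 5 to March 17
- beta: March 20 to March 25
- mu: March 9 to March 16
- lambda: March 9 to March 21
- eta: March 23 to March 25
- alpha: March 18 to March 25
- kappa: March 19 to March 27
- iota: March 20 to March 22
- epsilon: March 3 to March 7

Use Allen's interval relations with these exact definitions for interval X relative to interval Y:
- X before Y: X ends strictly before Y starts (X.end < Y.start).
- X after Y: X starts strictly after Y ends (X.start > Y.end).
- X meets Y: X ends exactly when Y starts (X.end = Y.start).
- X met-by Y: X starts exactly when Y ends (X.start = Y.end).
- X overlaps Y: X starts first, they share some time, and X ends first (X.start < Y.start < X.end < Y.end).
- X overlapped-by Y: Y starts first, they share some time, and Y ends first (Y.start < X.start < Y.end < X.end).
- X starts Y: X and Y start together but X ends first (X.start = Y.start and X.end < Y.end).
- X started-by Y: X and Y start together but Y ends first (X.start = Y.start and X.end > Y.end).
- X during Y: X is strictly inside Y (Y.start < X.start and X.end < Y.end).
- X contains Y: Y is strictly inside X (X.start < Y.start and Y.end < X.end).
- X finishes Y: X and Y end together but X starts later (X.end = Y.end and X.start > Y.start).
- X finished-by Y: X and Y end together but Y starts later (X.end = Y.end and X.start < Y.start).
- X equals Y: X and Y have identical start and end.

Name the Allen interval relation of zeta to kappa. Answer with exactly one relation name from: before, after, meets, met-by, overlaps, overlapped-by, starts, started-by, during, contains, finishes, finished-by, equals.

zeta = [March 5, March 17]; kappa = [March 19, March 27].
Compare endpoints: zeta.start < kappa.start, zeta.start < kappa.end, zeta.end < kappa.start, zeta.end < kappa.end.
That pattern is 'before'.

before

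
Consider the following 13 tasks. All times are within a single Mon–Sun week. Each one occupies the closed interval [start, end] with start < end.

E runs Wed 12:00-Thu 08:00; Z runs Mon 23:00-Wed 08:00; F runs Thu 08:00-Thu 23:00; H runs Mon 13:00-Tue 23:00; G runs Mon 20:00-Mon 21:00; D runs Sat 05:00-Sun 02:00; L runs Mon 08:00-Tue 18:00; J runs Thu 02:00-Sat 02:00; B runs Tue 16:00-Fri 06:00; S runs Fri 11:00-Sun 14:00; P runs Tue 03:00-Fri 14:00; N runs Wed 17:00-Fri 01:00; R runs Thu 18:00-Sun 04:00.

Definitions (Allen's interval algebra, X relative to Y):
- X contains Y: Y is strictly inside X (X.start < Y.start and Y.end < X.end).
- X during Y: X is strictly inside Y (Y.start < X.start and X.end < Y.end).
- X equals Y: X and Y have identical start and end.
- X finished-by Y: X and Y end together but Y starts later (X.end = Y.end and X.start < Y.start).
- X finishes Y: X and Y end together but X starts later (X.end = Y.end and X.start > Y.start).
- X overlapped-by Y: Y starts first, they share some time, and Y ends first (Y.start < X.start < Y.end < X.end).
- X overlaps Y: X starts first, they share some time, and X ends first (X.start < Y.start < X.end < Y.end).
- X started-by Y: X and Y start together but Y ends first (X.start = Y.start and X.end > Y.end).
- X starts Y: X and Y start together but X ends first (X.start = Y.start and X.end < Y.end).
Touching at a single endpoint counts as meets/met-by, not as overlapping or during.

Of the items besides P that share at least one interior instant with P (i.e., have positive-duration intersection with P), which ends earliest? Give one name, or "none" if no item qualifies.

L

Target P = [Tue 03:00, Fri 14:00].
B [Tue 16:00, Fri 06:00] → during → candidate.
D [Sat 05:00, Sun 02:00] → after → excluded.
E [Wed 12:00, Thu 08:00] → during → candidate.
F [Thu 08:00, Thu 23:00] → during → candidate.
G [Mon 20:00, Mon 21:00] → before → excluded.
H [Mon 13:00, Tue 23:00] → overlaps → candidate.
J [Thu 02:00, Sat 02:00] → overlapped-by → candidate.
L [Mon 08:00, Tue 18:00] → overlaps → candidate.
N [Wed 17:00, Fri 01:00] → during → candidate.
R [Thu 18:00, Sun 04:00] → overlapped-by → candidate.
S [Fri 11:00, Sun 14:00] → overlapped-by → candidate.
Z [Mon 23:00, Wed 08:00] → overlaps → candidate.
Among candidates, earliest end is Tue 18:00 → L.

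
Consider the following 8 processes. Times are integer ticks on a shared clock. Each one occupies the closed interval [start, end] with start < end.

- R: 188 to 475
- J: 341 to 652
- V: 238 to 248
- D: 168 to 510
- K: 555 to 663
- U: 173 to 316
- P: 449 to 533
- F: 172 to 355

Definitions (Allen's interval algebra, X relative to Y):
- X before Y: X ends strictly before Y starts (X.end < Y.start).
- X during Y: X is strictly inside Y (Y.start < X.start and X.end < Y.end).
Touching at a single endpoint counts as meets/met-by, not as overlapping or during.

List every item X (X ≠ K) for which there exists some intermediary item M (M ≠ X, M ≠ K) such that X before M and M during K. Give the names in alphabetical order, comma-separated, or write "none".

Target K = [555, 663].
Intermediaries M with M during K: none.
Union: none.

none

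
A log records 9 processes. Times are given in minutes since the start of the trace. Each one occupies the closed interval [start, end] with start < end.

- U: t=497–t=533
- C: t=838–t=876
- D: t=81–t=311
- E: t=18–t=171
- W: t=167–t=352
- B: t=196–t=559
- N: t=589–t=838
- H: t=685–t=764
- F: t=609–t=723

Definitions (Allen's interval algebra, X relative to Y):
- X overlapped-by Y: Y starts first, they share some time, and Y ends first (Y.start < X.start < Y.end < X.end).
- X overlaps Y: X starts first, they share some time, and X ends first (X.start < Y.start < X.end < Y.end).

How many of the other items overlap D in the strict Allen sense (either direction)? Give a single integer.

3

Target D = [t=81, t=311].
B [t=196, t=559] → overlapped-by → counts.
C [t=838, t=876] → after → no.
E [t=18, t=171] → overlaps → counts.
F [t=609, t=723] → after → no.
H [t=685, t=764] → after → no.
N [t=589, t=838] → after → no.
U [t=497, t=533] → after → no.
W [t=167, t=352] → overlapped-by → counts.
Total: 3.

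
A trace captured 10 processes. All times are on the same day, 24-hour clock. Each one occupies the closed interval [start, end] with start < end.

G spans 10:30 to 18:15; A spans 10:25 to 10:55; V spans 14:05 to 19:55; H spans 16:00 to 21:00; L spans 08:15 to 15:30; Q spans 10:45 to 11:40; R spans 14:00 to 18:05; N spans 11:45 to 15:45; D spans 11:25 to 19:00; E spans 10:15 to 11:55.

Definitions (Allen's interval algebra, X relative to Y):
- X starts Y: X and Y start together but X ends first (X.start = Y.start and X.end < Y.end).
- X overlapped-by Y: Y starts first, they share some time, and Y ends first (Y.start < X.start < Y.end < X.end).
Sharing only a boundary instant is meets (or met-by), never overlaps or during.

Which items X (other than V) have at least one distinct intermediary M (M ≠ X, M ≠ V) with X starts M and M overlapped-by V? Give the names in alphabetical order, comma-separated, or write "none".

none

Target V = [14:05, 19:55].
Intermediaries M with M overlapped-by V: H.
Via H — items with X starts H: none.
Union: none.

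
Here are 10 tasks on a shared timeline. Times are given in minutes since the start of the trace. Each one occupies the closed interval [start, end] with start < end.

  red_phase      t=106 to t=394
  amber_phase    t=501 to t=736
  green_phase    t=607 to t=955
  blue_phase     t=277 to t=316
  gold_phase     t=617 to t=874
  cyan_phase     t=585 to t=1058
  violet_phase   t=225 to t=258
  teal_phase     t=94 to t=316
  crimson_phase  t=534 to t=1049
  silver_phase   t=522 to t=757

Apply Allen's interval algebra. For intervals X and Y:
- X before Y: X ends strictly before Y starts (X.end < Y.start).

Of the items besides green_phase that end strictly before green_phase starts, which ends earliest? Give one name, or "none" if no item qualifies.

Target green_phase = [t=607, t=955].
amber_phase [t=501, t=736] → overlaps → excluded.
blue_phase [t=277, t=316] → before → candidate.
crimson_phase [t=534, t=1049] → contains → excluded.
cyan_phase [t=585, t=1058] → contains → excluded.
gold_phase [t=617, t=874] → during → excluded.
red_phase [t=106, t=394] → before → candidate.
silver_phase [t=522, t=757] → overlaps → excluded.
teal_phase [t=94, t=316] → before → candidate.
violet_phase [t=225, t=258] → before → candidate.
Among candidates, earliest end is t=258 → violet_phase.

violet_phase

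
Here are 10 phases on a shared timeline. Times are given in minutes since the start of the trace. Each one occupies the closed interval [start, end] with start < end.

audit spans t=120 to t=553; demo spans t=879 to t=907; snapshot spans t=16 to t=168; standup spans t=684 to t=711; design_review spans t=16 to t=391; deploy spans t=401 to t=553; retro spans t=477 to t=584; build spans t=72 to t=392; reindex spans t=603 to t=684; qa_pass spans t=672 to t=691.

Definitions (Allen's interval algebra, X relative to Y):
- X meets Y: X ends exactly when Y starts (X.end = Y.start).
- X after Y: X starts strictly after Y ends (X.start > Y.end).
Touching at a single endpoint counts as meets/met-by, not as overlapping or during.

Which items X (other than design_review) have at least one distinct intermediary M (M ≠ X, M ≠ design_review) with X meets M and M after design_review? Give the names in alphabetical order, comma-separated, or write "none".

Target design_review = [t=16, t=391].
Intermediaries M with M after design_review: demo, deploy, qa_pass, reindex, retro, standup.
Via demo — items with X meets demo: none.
Via deploy — items with X meets deploy: none.
Via qa_pass — items with X meets qa_pass: none.
Via reindex — items with X meets reindex: none.
Via retro — items with X meets retro: none.
Via standup — items with X meets standup: reindex.
Union: reindex.

reindex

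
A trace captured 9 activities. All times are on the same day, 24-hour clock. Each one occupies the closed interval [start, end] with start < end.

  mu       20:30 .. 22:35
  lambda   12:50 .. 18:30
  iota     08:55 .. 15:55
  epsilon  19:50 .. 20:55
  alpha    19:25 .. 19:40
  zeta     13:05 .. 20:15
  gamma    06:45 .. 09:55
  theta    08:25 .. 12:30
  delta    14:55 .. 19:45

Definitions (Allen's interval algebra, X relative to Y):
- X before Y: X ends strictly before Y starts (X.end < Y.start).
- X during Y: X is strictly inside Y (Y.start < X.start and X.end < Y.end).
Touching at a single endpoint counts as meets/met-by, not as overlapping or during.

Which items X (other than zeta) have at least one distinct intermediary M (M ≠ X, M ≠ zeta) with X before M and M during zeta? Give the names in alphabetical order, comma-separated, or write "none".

Target zeta = [13:05, 20:15].
Intermediaries M with M during zeta: alpha, delta.
Via alpha — items with X before alpha: gamma, iota, lambda, theta.
Via delta — items with X before delta: gamma, theta.
Union: gamma, iota, lambda, theta.

gamma, iota, lambda, theta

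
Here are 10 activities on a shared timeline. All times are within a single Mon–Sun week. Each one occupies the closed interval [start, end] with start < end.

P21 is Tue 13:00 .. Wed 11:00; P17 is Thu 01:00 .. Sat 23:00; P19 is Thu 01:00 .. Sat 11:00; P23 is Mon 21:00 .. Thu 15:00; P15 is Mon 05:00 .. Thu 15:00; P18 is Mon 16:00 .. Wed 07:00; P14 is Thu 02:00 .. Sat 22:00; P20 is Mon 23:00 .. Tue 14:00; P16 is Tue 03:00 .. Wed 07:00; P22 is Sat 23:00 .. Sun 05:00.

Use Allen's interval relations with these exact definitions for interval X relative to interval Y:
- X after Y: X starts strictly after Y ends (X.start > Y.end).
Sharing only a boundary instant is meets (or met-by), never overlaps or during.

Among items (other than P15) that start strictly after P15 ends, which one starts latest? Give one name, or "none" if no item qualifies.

Target P15 = [Mon 05:00, Thu 15:00].
P14 [Thu 02:00, Sat 22:00] → overlapped-by → excluded.
P16 [Tue 03:00, Wed 07:00] → during → excluded.
P17 [Thu 01:00, Sat 23:00] → overlapped-by → excluded.
P18 [Mon 16:00, Wed 07:00] → during → excluded.
P19 [Thu 01:00, Sat 11:00] → overlapped-by → excluded.
P20 [Mon 23:00, Tue 14:00] → during → excluded.
P21 [Tue 13:00, Wed 11:00] → during → excluded.
P22 [Sat 23:00, Sun 05:00] → after → candidate.
P23 [Mon 21:00, Thu 15:00] → finishes → excluded.
Among candidates, latest start is Sat 23:00 → P22.

P22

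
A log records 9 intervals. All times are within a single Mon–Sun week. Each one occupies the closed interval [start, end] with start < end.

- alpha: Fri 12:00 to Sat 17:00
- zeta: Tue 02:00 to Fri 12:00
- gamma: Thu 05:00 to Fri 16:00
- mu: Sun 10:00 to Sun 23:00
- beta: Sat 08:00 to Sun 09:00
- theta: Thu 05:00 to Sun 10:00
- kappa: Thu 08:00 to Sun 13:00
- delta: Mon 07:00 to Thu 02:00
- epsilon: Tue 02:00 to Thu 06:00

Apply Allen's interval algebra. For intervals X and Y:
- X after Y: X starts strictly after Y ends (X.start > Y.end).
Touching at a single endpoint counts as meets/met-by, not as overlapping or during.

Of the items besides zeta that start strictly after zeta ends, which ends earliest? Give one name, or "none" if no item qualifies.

beta

Target zeta = [Tue 02:00, Fri 12:00].
alpha [Fri 12:00, Sat 17:00] → met-by → excluded.
beta [Sat 08:00, Sun 09:00] → after → candidate.
delta [Mon 07:00, Thu 02:00] → overlaps → excluded.
epsilon [Tue 02:00, Thu 06:00] → starts → excluded.
gamma [Thu 05:00, Fri 16:00] → overlapped-by → excluded.
kappa [Thu 08:00, Sun 13:00] → overlapped-by → excluded.
mu [Sun 10:00, Sun 23:00] → after → candidate.
theta [Thu 05:00, Sun 10:00] → overlapped-by → excluded.
Among candidates, earliest end is Sun 09:00 → beta.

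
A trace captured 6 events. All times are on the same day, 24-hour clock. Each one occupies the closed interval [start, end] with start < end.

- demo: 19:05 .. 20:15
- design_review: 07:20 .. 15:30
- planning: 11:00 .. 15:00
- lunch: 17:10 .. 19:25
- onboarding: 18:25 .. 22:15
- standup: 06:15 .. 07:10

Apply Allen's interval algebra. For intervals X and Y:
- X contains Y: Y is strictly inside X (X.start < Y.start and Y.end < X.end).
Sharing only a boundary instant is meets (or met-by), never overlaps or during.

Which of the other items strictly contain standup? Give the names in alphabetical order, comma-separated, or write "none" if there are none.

none

Target standup = [06:15, 07:10].
demo [19:05, 20:15] → after → no.
design_review [07:20, 15:30] → after → no.
lunch [17:10, 19:25] → after → no.
onboarding [18:25, 22:15] → after → no.
planning [11:00, 15:00] → after → no.
Result: none.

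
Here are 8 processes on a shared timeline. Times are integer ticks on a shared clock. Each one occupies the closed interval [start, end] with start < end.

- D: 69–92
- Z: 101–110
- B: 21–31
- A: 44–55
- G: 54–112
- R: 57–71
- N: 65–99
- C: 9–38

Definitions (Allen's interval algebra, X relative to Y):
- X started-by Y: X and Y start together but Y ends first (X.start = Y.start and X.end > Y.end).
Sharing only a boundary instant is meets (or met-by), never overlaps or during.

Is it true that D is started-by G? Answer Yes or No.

No

D = [69, 92], G = [54, 112].
Actual relation of D to G: during.
Asked whether 'started-by' holds → No.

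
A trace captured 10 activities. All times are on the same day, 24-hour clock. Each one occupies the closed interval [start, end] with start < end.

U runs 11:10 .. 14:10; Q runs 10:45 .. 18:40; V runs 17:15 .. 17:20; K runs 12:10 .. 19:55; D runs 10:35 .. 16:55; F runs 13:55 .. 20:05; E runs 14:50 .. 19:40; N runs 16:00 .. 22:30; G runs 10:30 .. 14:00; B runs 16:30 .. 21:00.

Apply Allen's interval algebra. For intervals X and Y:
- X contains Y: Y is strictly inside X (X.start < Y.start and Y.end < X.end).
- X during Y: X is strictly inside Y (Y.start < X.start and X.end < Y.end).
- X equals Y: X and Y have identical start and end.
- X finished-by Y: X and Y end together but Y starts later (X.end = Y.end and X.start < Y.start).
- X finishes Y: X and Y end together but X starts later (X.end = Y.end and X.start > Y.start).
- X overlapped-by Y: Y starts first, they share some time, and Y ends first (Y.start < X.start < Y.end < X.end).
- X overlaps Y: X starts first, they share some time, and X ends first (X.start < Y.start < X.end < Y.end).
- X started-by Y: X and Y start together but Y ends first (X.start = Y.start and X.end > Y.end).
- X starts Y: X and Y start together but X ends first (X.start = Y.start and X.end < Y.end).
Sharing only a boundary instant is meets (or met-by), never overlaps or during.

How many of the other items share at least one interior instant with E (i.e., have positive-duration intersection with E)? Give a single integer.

Target E = [14:50, 19:40].
B [16:30, 21:00] → overlapped-by → counts.
D [10:35, 16:55] → overlaps → counts.
F [13:55, 20:05] → contains → counts.
G [10:30, 14:00] → before → no.
K [12:10, 19:55] → contains → counts.
N [16:00, 22:30] → overlapped-by → counts.
Q [10:45, 18:40] → overlaps → counts.
U [11:10, 14:10] → before → no.
V [17:15, 17:20] → during → counts.
Total: 7.

7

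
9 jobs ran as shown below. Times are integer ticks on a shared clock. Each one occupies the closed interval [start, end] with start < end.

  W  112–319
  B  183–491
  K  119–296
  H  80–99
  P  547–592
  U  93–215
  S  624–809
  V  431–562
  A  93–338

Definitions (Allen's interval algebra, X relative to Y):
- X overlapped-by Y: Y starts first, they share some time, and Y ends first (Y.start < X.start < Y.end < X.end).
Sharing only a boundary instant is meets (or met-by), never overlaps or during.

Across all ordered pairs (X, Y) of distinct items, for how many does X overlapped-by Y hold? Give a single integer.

10

Checking all 72 ordered pairs for relation 'overlapped-by'; matching pairs in alphabetical order:
(A, H): A overlapped-by H ✓
(B, A): B overlapped-by A ✓
(B, K): B overlapped-by K ✓
(B, U): B overlapped-by U ✓
(B, W): B overlapped-by W ✓
(K, U): K overlapped-by U ✓
(P, V): P overlapped-by V ✓
(U, H): U overlapped-by H ✓
(V, B): V overlapped-by B ✓
(W, U): W overlapped-by U ✓
Count: 10.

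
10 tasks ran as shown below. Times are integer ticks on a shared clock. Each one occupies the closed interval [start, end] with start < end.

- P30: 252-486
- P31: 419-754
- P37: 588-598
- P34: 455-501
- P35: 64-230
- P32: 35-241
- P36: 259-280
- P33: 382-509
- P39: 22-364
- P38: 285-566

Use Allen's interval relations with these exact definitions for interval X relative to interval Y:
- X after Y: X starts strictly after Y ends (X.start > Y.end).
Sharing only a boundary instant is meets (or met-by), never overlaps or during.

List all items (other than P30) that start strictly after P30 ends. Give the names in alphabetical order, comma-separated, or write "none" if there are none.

Target P30 = [252, 486].
P31 [419, 754] → overlapped-by → no.
P32 [35, 241] → before → no.
P33 [382, 509] → overlapped-by → no.
P34 [455, 501] → overlapped-by → no.
P35 [64, 230] → before → no.
P36 [259, 280] → during → no.
P37 [588, 598] → after → yes.
P38 [285, 566] → overlapped-by → no.
P39 [22, 364] → overlaps → no.
Result: P37.

P37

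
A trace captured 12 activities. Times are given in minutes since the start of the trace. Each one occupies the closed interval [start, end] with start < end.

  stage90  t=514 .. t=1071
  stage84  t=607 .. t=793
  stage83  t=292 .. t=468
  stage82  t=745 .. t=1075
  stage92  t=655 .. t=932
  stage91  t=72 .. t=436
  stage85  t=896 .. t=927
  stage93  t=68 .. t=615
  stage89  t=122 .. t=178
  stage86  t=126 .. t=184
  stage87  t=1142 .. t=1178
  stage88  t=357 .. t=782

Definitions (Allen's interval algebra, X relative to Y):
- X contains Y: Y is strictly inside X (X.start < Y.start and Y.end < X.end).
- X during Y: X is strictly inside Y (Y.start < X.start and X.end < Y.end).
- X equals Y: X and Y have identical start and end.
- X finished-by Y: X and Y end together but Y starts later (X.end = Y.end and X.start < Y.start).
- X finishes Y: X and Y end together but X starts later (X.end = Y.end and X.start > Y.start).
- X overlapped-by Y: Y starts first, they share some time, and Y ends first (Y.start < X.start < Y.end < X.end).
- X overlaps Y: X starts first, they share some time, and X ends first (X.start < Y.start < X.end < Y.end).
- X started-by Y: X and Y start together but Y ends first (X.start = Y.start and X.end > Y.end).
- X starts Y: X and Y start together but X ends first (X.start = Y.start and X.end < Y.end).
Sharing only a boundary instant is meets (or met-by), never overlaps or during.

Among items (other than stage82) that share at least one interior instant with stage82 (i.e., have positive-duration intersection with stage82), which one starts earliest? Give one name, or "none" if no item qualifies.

Target stage82 = [t=745, t=1075].
stage83 [t=292, t=468] → before → excluded.
stage84 [t=607, t=793] → overlaps → candidate.
stage85 [t=896, t=927] → during → candidate.
stage86 [t=126, t=184] → before → excluded.
stage87 [t=1142, t=1178] → after → excluded.
stage88 [t=357, t=782] → overlaps → candidate.
stage89 [t=122, t=178] → before → excluded.
stage90 [t=514, t=1071] → overlaps → candidate.
stage91 [t=72, t=436] → before → excluded.
stage92 [t=655, t=932] → overlaps → candidate.
stage93 [t=68, t=615] → before → excluded.
Among candidates, earliest start is t=357 → stage88.

stage88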